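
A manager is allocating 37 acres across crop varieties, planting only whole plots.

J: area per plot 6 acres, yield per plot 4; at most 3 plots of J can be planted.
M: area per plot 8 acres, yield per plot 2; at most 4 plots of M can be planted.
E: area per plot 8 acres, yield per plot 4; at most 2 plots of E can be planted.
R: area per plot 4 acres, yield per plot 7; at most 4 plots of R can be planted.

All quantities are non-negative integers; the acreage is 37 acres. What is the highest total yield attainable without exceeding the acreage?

Take 2×J, 1×E, and 4×R: area 36 ≤ 37, yield 2·4 + 1·4 + 4·7 = 40.
R has the best ratio (7/4) and is taken to its limit of 4; remaining capacity is filled optimally with the others.

40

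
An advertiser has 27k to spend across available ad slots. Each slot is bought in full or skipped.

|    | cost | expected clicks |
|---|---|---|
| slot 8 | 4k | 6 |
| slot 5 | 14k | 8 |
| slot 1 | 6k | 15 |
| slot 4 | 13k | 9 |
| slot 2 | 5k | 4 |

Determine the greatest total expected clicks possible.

30

slot 8 + slot 1 + slot 4: cost 4 + 6 + 13 = 23 ≤ 27, expected clicks 6 + 15 + 9 = 30.
slot 1 + slot 4 + slot 2: cost 6 + 13 + 5 = 24 ≤ 27, expected clicks 15 + 9 + 4 = 28.
slot 8 + slot 5 + slot 1: cost 4 + 14 + 6 = 24 ≤ 27, expected clicks 6 + 8 + 15 = 29.
Best is slot 8, slot 1, and slot 4 with total expected clicks 30.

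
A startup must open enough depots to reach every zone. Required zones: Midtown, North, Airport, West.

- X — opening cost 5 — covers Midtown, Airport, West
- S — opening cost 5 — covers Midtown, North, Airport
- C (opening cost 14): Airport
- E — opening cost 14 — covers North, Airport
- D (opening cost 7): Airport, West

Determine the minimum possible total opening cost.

This is an integer covering problem.
Choose X and S: together they cover Midtown, North, Airport, West — every zone.
Total opening cost: 5 + 5 = 10.
No cover costs less than 10.

10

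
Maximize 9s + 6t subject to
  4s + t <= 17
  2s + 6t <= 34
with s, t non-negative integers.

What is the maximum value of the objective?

Relaxing integrality, the LP optimum is 55.64 at (s,t) = (3.09, 4.64), which is not an integer point.
(s,t)=(3,4): 4·3+1·4=16≤17, 2·3+6·4=30≤34, objective 51.
(s,t)=(2,5): 4·2+1·5=13≤17, 2·2+6·5=34≤34, objective 48.
(s,t)=(3,3): 4·3+1·3=15≤17, 2·3+6·3=24≤34, objective 45.
(s,t)=(2,4): 4·2+1·4=12≤17, 2·2+6·4=28≤34, objective 42.
Maximum is 51 at (s,t)=(3,4).

51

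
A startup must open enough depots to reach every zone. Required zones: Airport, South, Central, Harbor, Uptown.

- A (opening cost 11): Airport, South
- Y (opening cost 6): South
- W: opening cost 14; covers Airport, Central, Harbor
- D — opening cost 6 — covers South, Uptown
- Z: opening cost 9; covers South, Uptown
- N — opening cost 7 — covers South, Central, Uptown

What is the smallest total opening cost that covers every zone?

20

The greedy cost-per-new-zone heuristic would pick N and W for 21, but a cheaper cover exists.
Choose W and D: together they cover Airport, South, Central, Harbor, Uptown — every zone.
Total opening cost: 14 + 6 = 20.
No cover costs less than 20.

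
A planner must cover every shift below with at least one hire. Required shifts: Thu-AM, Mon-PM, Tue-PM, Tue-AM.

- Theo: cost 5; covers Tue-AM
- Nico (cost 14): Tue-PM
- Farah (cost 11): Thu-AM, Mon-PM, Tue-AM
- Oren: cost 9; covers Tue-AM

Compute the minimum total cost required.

25

Choose Nico and Farah: together they cover Thu-AM, Mon-PM, Tue-PM, Tue-AM — every shift.
Total cost: 14 + 11 = 25.
No cover costs less than 25.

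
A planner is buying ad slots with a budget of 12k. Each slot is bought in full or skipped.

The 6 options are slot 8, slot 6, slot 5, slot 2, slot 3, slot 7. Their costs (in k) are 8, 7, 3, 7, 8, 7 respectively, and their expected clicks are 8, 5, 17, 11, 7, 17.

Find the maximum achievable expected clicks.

slot 5 + slot 7: cost 3 + 7 = 10 ≤ 12, expected clicks 17 + 17 = 34.
slot 5 + slot 2: cost 3 + 7 = 10 ≤ 12, expected clicks 17 + 11 = 28.
Best is slot 5 and slot 7 with total expected clicks 34.

34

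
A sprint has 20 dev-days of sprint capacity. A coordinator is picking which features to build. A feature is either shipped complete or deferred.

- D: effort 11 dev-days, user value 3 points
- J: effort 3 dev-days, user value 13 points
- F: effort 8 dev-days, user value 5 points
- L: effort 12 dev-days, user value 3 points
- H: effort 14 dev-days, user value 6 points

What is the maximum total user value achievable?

Allowing fractional choices, the relaxed optimum would be about 21.9, but features are indivisible.
D + J: effort 11 + 3 = 14 ≤ 20, user value 3 + 13 = 16.
J + H: effort 3 + 14 = 17 ≤ 20, user value 13 + 6 = 19.
J + F: effort 3 + 8 = 11 ≤ 20, user value 13 + 5 = 18.
Best is J and H with total user value 19.

19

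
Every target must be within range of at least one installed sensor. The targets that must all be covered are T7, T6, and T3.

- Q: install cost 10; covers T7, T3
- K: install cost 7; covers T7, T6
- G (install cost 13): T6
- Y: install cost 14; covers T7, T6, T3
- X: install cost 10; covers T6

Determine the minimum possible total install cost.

Y alone covers T7, T6, T3 — every target.
Total install cost: 14.

14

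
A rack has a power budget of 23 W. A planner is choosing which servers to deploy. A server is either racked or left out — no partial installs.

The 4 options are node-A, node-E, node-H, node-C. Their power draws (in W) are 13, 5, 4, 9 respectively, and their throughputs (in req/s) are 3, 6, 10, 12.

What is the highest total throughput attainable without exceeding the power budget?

This is a 0-1 knapsack instance.
Take node-E, node-H, and node-C: power draw 5 + 4 + 9 = 18 ≤ 23, throughput 6 + 10 + 12 = 28.
No other feasible combination does better.

28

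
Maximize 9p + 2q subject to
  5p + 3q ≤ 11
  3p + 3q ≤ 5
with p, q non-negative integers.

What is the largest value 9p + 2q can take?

9

(p,q)=(1,0): 5·1+3·0=5≤11, 3·1+3·0=3≤5, objective 9.
(p,q)=(0,1): 5·0+3·1=3≤11, 3·0+3·1=3≤5, objective 2.
(p,q)=(0,0): 5·0+3·0=0≤11, 3·0+3·0=0≤5, objective 0.
The best lattice point is (1,0), giving 9.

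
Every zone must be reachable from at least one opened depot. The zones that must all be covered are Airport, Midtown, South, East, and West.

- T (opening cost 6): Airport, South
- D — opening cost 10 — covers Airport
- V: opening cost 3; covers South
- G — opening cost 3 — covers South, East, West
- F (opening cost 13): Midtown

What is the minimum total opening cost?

22

This is an integer covering problem.
Choose T, G, and F: together they cover Airport, Midtown, South, East, West — every zone.
Total opening cost: 6 + 3 + 13 = 22.
No cover costs less than 22.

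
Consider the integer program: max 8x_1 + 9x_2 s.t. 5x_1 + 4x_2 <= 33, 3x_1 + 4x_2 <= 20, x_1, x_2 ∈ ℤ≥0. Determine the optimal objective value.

50

Relaxing integrality, the LP optimum is 53.12 at (x_1,x_2) = (6.5, 0.125), which is not an integer point.
(x_1,x_2)=(4,2): 5·4+4·2=28≤33, 3·4+4·2=20≤20, objective 50.
(x_1,x_2)=(5,1): 5·5+4·1=29≤33, 3·5+4·1=19≤20, objective 49.
No feasible integer point exceeds 50.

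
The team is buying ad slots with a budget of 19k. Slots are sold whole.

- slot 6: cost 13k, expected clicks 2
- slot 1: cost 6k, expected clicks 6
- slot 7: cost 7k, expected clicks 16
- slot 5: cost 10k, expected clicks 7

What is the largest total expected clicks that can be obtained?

Take slot 7 and slot 5: cost 7 + 10 = 17 ≤ 19, expected clicks 16 + 7 = 23.
No other feasible combination does better.

23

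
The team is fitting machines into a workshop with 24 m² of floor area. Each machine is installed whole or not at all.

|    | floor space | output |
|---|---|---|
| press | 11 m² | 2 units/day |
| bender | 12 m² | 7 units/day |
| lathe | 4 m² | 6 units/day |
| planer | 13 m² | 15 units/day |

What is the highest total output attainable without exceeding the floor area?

21

Treat it as a binary knapsack problem.
Take lathe and planer: floor space 4 + 13 = 17 ≤ 24, output 6 + 15 = 21.
No other feasible combination does better.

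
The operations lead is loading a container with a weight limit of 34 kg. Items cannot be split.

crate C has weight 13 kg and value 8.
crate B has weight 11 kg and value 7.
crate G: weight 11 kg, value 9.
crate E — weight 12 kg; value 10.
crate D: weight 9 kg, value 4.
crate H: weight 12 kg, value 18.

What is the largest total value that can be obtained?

Treat it as a binary knapsack problem.
Allowing fractional choices, the relaxed optimum would be about 36.2, but items are indivisible.
crate E + crate D + crate H: weight 12 + 9 + 12 = 33 ≤ 34, value 10 + 4 + 18 = 32.
crate B + crate G + crate H: weight 11 + 11 + 12 = 34 ≤ 34, value 7 + 9 + 18 = 34.
Best is crate B, crate G, and crate H with total value 34.

34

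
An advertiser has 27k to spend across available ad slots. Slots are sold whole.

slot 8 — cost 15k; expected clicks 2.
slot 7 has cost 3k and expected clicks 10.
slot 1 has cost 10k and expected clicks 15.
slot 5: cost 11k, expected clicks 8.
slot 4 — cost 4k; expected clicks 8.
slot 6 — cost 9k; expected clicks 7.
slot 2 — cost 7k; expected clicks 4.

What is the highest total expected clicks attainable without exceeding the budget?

Allowing fractional choices, the relaxed optimum would be about 40.7, but ad slots are indivisible.
slot 7 + slot 1 + slot 4 + slot 6: cost 3 + 10 + 4 + 9 = 26 ≤ 27, expected clicks 10 + 15 + 8 + 7 = 40.
slot 7 + slot 1 + slot 4: cost 3 + 10 + 4 = 17 ≤ 27, expected clicks 10 + 15 + 8 = 33.
slot 7 + slot 1 + slot 4 + slot 2: cost 3 + 10 + 4 + 7 = 24 ≤ 27, expected clicks 10 + 15 + 8 + 4 = 37.
Best is slot 7, slot 1, slot 4, and slot 6 with total expected clicks 40.

40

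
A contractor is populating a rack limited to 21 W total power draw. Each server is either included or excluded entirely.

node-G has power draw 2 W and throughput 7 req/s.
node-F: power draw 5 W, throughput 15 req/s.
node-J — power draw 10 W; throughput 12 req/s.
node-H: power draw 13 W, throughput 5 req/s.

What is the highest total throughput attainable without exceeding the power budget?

Allowing fractional choices, the relaxed optimum would be about 35.5, but servers are indivisible.
node-G + node-F + node-J: power draw 2 + 5 + 10 = 17 ≤ 21, throughput 7 + 15 + 12 = 34.
node-G + node-F + node-H: power draw 2 + 5 + 13 = 20 ≤ 21, throughput 7 + 15 + 5 = 27.
node-F + node-J: power draw 5 + 10 = 15 ≤ 21, throughput 15 + 12 = 27.
Best is node-G, node-F, and node-J with total throughput 34.

34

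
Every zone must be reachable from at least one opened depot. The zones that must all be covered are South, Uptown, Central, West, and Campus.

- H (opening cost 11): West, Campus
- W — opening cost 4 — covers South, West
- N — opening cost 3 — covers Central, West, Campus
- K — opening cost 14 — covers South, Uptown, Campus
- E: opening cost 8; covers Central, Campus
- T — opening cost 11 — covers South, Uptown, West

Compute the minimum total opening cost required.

14

The greedy cost-per-new-zone heuristic would pick N, W, and T for 18, but a cheaper cover exists.
Choose N and T: together they cover South, Uptown, Central, West, Campus — every zone.
Total opening cost: 3 + 11 = 14.
No cover costs less than 14.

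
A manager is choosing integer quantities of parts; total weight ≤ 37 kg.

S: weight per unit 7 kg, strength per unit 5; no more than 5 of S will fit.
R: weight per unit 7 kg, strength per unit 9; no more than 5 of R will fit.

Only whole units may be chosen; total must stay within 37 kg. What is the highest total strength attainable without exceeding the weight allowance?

This is a bounded integer knapsack.
Take 5×R: weight 35 ≤ 37, strength 5·9 = 45.
R has the best ratio (9/7) and is taken to its limit of 5; remaining capacity is filled optimally with the others.

45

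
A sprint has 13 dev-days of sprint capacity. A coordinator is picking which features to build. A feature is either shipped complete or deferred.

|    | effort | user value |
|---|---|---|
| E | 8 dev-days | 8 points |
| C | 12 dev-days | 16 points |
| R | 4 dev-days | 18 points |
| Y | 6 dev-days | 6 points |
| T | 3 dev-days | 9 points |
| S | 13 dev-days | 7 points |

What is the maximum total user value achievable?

This is a 0-1 knapsack instance.
Take R, Y, and T: effort 4 + 6 + 3 = 13 ≤ 13, user value 18 + 6 + 9 = 33.
No other feasible combination does better.

33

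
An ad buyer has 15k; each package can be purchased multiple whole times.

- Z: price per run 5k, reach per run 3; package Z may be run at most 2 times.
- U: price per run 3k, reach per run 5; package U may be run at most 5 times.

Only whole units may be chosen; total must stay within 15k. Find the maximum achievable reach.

5×U: price 15 ≤ 15, reach 5·5 = 25.
4×U: price 12 ≤ 15, reach 4·5 = 20.
Best is 25.

25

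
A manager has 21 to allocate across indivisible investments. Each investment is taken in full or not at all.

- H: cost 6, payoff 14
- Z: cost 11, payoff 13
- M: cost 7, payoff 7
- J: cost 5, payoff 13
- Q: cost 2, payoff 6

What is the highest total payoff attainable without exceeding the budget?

Allowing fractional choices, the relaxed optimum would be about 42.5, but investments are indivisible.
H + M + J + Q: cost 6 + 7 + 5 + 2 = 20 ≤ 21, payoff 14 + 7 + 13 + 6 = 40.
H + M + J: cost 6 + 7 + 5 = 18 ≤ 21, payoff 14 + 7 + 13 = 34.
Best is H, M, J, and Q with total payoff 40.

40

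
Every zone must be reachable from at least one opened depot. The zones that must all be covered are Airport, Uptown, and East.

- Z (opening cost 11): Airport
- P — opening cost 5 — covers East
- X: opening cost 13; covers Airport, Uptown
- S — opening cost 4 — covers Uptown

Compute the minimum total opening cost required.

18

The greedy cost-per-new-zone heuristic would pick S, P, and Z for 20, but a cheaper cover exists.
Choose P and X: together they cover Airport, Uptown, East — every zone.
Total opening cost: 5 + 13 = 18.
No cover costs less than 18.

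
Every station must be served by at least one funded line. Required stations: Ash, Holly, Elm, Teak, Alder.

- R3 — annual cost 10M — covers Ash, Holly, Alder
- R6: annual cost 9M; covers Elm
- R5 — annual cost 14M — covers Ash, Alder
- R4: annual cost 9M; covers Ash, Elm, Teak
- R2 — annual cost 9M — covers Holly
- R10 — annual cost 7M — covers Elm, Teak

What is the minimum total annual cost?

This is a weighted set-cover instance.
The greedy cost-per-new-station heuristic would pick R4 and R3 for 19, but a cheaper cover exists.
Choose R3 and R10: together they cover Ash, Holly, Elm, Teak, Alder — every station.
Total annual cost: 10 + 7 = 17.
No cover costs less than 17.

17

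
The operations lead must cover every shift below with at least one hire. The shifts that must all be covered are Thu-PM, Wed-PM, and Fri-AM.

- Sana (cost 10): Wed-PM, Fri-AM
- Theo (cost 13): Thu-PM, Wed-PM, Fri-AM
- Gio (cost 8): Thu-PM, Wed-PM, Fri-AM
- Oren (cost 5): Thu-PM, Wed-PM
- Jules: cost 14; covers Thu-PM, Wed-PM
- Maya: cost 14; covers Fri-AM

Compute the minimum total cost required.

The greedy cost-per-new-shift heuristic would pick Oren and Gio for 13, but a cheaper cover exists.
Gio alone covers Thu-PM, Wed-PM, Fri-AM — every shift.
Total cost: 8.
No cover costs less than 8.

8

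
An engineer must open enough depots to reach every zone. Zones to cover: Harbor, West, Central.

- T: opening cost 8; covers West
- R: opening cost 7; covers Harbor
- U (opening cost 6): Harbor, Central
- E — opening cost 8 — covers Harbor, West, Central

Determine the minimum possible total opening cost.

E alone covers Harbor, West, Central — every zone.
Total opening cost: 8.
No cover costs less than 8.

8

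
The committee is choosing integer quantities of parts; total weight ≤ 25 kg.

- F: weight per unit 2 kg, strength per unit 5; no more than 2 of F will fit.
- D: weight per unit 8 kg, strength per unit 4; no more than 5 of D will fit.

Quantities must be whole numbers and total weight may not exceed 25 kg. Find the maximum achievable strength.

18

F has the best ratio (5/2); taking only F gives at most 2×5 = 10 (stopped by the supply cap of 2).
Mixing does better — 2×F and 2×D: weight 20 ≤ 25, strength 2·5 + 2·4 = 18.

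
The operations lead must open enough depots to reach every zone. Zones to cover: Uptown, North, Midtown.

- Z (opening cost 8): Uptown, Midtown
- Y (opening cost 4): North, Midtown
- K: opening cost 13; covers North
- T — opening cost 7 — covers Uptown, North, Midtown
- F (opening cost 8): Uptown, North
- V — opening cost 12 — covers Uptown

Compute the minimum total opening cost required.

This is an integer covering problem.
The greedy cost-per-new-zone heuristic would pick Y and T for 11, but a cheaper cover exists.
T alone covers Uptown, North, Midtown — every zone.
Total opening cost: 7.
No cover costs less than 7.

7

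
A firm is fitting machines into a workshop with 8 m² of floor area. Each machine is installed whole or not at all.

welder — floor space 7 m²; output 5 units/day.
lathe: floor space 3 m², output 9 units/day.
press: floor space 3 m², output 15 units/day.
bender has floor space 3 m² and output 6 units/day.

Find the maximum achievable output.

24

This is a 0-1 knapsack instance.
lathe + press: floor space 3 + 3 = 6 ≤ 8, output 9 + 15 = 24.
press: floor space 3 ≤ 8, output 15.
press + bender: floor space 3 + 3 = 6 ≤ 8, output 15 + 6 = 21.
Best is lathe and press with total output 24.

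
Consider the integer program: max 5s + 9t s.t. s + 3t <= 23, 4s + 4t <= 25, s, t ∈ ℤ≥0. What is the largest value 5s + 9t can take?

Relaxing integrality, the LP optimum is 56.25 at (s,t) = (0, 6.25), which is not an integer point.
(s,t)=(0,6) is feasible, giving 54.
(s,t)=(1,5) is feasible, giving 50.
(s,t)=(0,5) is feasible, giving 45.
Maximum is 54 at (s,t)=(0,6).

54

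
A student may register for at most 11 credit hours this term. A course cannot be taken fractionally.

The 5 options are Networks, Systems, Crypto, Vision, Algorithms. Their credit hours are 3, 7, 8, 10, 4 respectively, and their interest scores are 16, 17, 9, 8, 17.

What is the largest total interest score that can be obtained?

34

Take Systems and Algorithms: credit hours 7 + 4 = 11 ≤ 11, interest score 17 + 17 = 34.
No other feasible combination does better.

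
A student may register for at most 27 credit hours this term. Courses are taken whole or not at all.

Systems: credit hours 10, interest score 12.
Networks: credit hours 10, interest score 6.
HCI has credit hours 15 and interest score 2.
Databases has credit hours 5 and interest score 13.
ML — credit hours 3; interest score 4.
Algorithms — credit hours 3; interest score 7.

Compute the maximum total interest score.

36

Treat it as a binary knapsack problem.
Allowing fractional choices, the relaxed optimum would be about 39.6, but courses are indivisible.
Systems + Databases + ML + Algorithms: credit hours 10 + 5 + 3 + 3 = 21 ≤ 27, interest score 12 + 13 + 4 + 7 = 36.
Systems + Databases + Algorithms: credit hours 10 + 5 + 3 = 18 ≤ 27, interest score 12 + 13 + 7 = 32.
Best is Systems, Databases, ML, and Algorithms with total interest score 36.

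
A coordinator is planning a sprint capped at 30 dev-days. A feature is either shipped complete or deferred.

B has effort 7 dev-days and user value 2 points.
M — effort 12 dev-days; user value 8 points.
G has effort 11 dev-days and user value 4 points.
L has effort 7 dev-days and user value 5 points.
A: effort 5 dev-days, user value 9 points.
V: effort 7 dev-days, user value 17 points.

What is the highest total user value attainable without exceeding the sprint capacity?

M + A + V: effort 12 + 5 + 7 = 24 ≤ 30, user value 8 + 9 + 17 = 34.
B + L + A + V: effort 7 + 7 + 5 + 7 = 26 ≤ 30, user value 2 + 5 + 9 + 17 = 33.
G + L + A + V: effort 11 + 7 + 5 + 7 = 30 ≤ 30, user value 4 + 5 + 9 + 17 = 35.
Best is G, L, A, and V with total user value 35.

35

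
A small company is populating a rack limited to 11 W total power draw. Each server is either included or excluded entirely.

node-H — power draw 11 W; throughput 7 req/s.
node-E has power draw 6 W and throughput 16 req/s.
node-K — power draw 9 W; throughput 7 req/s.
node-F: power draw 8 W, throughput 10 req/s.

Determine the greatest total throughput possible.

16

Allowing fractional choices, the relaxed optimum would be about 22.2, but servers are indivisible.
node-F: power draw 8 ≤ 11, throughput 10.
node-E: power draw 6 ≤ 11, throughput 16.
node-K: power draw 9 ≤ 11, throughput 7.
Best is node-E with total throughput 16.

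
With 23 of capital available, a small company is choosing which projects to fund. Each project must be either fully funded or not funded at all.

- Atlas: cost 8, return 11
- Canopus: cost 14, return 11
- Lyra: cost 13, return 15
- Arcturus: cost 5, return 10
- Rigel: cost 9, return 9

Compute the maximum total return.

Allowing fractional choices, the relaxed optimum would be about 32.5, but projects are indivisible.
Atlas + Arcturus + Rigel: cost 8 + 5 + 9 = 22 ≤ 23, return 11 + 10 + 9 = 30.
Atlas + Lyra: cost 8 + 13 = 21 ≤ 23, return 11 + 15 = 26.
Lyra + Arcturus: cost 13 + 5 = 18 ≤ 23, return 15 + 10 = 25.
Best is Atlas, Arcturus, and Rigel with total return 30.

30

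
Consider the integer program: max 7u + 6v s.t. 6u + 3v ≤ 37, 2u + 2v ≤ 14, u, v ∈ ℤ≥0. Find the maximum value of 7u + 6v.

(u,v)=(5,2) is feasible, giving 47.
(u,v)=(4,3) is feasible, giving 46.
(u,v)=(6,0) is feasible, giving 42.
The best lattice point is (5,2), giving 47.

47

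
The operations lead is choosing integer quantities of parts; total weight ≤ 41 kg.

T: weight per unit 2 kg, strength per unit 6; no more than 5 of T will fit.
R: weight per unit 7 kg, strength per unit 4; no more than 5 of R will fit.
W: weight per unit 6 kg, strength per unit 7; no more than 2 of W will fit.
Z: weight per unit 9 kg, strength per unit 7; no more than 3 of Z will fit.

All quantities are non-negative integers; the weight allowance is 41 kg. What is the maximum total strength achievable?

This is a bounded integer knapsack.
T has the best ratio (6/2); taking only T gives at most 5×6 = 30 (stopped by the supply cap of 5).
Mixing does better — 5×T, 2×W, and 2×Z: weight 40 ≤ 41, strength 5·6 + 2·7 + 2·7 = 58.

58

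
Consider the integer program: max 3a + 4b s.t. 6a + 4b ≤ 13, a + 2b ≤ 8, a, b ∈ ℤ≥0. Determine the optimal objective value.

12

Relaxing integrality, the LP optimum is 13.00 at (a,b) = (0, 3.25), which is not an integer point.
(a,b)=(0,3): 6·0+4·3=12≤13, 1·0+2·3=6≤8, objective 12.
(a,b)=(0,2): 6·0+4·2=8≤13, 1·0+2·2=4≤8, objective 8.
No feasible integer point exceeds 12.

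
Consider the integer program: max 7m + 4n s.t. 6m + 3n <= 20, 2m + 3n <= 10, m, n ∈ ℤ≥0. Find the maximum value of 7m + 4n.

Relaxing integrality, the LP optimum is 24.17 at (m,n) = (2.5, 1.67), which is not an integer point.
(m,n)=(2,2) is feasible, giving 22.
(m,n)=(3,0) is feasible, giving 21.
(m,n)=(2,1) is feasible, giving 18.
(m,n)=(1,2) is feasible, giving 15.
Maximum is 22 at (m,n)=(2,2).

22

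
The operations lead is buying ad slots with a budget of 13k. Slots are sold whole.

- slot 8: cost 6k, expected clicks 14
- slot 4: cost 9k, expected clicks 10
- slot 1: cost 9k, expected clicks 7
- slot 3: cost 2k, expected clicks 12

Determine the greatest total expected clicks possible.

26

Take slot 8 and slot 3: cost 6 + 2 = 8 ≤ 13, expected clicks 14 + 12 = 26.
No other feasible combination does better.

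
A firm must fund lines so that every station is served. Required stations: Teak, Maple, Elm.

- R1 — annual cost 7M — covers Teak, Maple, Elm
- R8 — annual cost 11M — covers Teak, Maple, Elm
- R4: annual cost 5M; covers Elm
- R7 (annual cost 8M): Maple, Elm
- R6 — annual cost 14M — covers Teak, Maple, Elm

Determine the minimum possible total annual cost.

7

R1 alone covers Teak, Maple, Elm — every station.
Total annual cost: 7.
No cover costs less than 7.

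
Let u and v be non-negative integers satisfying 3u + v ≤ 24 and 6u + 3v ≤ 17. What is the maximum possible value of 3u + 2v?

Relaxing integrality, the LP optimum is 11.33 at (u,v) = (0, 5.67), which is not an integer point.
(u,v)=(0,5): 3·0+1·5=5≤24, 6·0+3·5=15≤17, objective 10.
(u,v)=(0,4): 3·0+1·4=4≤24, 6·0+3·4=12≤17, objective 8.
The best lattice point is (0,5), giving 10.

10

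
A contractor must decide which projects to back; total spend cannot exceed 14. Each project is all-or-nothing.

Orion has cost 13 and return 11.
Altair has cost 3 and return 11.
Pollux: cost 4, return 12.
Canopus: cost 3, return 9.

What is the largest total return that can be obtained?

32

Take Altair, Pollux, and Canopus: cost 3 + 4 + 3 = 10 ≤ 14, return 11 + 12 + 9 = 32.
No other feasible combination does better.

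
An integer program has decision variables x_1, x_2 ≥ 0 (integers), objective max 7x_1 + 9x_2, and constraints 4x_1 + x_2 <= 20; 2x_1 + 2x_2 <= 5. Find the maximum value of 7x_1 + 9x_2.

18

Relaxing integrality, the LP optimum is 22.50 at (x_1,x_2) = (0, 2.5), which is not an integer point.
(x_1,x_2)=(0,2): 4·0+1·2=2≤20, 2·0+2·2=4≤5, objective 18.
(x_1,x_2)=(1,1): 4·1+1·1=5≤20, 2·1+2·1=4≤5, objective 16.
(x_1,x_2)=(0,1): 4·0+1·1=1≤20, 2·0+2·1=2≤5, objective 9.
The best lattice point is (0,2), giving 18.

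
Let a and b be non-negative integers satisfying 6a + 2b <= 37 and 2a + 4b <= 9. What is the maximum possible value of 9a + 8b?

36

(a,b)=(4,0): 6·4+2·0=24≤37, 2·4+4·0=8≤9, objective 36.
(a,b)=(3,0): 6·3+2·0=18≤37, 2·3+4·0=6≤9, objective 27.
Maximum is 36 at (a,b)=(4,0).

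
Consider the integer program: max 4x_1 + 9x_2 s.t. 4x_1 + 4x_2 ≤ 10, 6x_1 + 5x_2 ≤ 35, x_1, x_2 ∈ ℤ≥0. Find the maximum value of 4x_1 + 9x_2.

18

(x_1,x_2)=(0,2): 4·0+4·2=8≤10, 6·0+5·2=10≤35, objective 18.
(x_1,x_2)=(1,1): 4·1+4·1=8≤10, 6·1+5·1=11≤35, objective 13.
Maximum is 18 at (x_1,x_2)=(0,2).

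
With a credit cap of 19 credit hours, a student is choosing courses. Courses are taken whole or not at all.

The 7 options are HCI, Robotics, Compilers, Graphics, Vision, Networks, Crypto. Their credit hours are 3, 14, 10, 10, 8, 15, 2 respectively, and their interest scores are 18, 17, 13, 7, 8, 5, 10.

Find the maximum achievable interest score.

HCI + Compilers + Crypto: credit hours 3 + 10 + 2 = 15 ≤ 19, interest score 18 + 13 + 10 = 41.
HCI + Robotics + Crypto: credit hours 3 + 14 + 2 = 19 ≤ 19, interest score 18 + 17 + 10 = 45.
Best is HCI, Robotics, and Crypto with total interest score 45.

45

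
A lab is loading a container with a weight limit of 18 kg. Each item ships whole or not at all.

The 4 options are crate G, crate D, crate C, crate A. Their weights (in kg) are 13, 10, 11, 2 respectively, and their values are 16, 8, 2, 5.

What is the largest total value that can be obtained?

21

This is a 0-1 knapsack instance.
Allowing fractional choices, the relaxed optimum would be about 23.4, but items are indivisible.
crate D + crate A: weight 10 + 2 = 12 ≤ 18, value 8 + 5 = 13.
crate G: weight 13 ≤ 18, value 16.
crate G + crate A: weight 13 + 2 = 15 ≤ 18, value 16 + 5 = 21.
Best is crate G and crate A with total value 21.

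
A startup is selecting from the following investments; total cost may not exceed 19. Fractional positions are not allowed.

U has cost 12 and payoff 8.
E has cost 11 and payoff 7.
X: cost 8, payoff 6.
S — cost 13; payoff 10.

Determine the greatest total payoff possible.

13

Take E and X: cost 11 + 8 = 19 ≤ 19, payoff 7 + 6 = 13.
No other feasible combination does better.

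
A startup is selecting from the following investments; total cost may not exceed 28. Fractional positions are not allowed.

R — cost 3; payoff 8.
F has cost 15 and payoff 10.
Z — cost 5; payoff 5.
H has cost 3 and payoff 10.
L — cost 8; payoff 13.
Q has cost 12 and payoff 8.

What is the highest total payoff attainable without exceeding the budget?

Take R, H, L, and Q: cost 3 + 3 + 8 + 12 = 26 ≤ 28, payoff 8 + 10 + 13 + 8 = 39.
No other feasible combination does better.

39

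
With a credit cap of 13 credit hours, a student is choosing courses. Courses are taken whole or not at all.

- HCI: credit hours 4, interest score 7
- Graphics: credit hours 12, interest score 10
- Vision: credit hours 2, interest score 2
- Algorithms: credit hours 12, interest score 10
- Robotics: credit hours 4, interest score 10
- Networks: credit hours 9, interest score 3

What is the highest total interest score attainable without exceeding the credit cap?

19

This is a 0-1 knapsack instance.
HCI + Robotics: credit hours 4 + 4 = 8 ≤ 13, interest score 7 + 10 = 17.
HCI + Vision + Robotics: credit hours 4 + 2 + 4 = 10 ≤ 13, interest score 7 + 2 + 10 = 19.
Best is HCI, Vision, and Robotics with total interest score 19.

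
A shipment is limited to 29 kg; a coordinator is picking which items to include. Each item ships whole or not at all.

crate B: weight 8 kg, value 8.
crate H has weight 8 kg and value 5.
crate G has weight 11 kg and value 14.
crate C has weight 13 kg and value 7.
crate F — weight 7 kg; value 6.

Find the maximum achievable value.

28

This is a 0-1 knapsack instance.
Allowing fractional choices, the relaxed optimum would be about 29.9, but items are indivisible.
crate H + crate G + crate F: weight 8 + 11 + 7 = 26 ≤ 29, value 5 + 14 + 6 = 25.
crate B + crate G + crate F: weight 8 + 11 + 7 = 26 ≤ 29, value 8 + 14 + 6 = 28.
crate B + crate H + crate G: weight 8 + 8 + 11 = 27 ≤ 29, value 8 + 5 + 14 = 27.
Best is crate B, crate G, and crate F with total value 28.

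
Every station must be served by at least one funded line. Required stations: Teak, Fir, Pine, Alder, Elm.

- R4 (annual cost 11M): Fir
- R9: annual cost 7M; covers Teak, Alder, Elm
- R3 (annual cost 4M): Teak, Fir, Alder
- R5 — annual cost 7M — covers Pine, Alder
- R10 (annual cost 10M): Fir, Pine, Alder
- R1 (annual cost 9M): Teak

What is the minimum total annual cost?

17

This is an integer covering problem.
The greedy cost-per-new-station heuristic would pick R3, R9, and R5 for 18, but a cheaper cover exists.
Choose R9 and R10: together they cover Teak, Fir, Pine, Alder, Elm — every station.
Total annual cost: 7 + 10 = 17.
No cover costs less than 17.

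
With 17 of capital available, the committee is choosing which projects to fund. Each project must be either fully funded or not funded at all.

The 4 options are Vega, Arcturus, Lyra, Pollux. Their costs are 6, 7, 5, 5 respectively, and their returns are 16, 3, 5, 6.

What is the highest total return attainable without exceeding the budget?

27

Take Vega, Lyra, and Pollux: cost 6 + 5 + 5 = 16 ≤ 17, return 16 + 5 + 6 = 27.
No other feasible combination does better.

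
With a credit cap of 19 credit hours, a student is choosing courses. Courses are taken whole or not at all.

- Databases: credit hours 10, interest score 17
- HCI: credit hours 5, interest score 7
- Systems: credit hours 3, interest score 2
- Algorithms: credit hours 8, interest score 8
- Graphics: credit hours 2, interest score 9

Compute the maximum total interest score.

Allowing fractional choices, the relaxed optimum would be about 35.0, but courses are indivisible.
Databases + HCI + Graphics: credit hours 10 + 5 + 2 = 17 ≤ 19, interest score 17 + 7 + 9 = 33.
Databases + Systems + Graphics: credit hours 10 + 3 + 2 = 15 ≤ 19, interest score 17 + 2 + 9 = 28.
Best is Databases, HCI, and Graphics with total interest score 33.

33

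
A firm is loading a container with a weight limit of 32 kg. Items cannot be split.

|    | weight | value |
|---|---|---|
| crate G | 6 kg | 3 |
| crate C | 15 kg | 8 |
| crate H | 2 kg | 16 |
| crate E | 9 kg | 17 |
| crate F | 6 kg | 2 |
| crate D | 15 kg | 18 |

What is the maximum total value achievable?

54

crate H + crate E + crate D: weight 2 + 9 + 15 = 26 ≤ 32, value 16 + 17 + 18 = 51.
crate G + crate H + crate E + crate D: weight 6 + 2 + 9 + 15 = 32 ≤ 32, value 3 + 16 + 17 + 18 = 54.
crate H + crate E + crate F + crate D: weight 2 + 9 + 6 + 15 = 32 ≤ 32, value 16 + 17 + 2 + 18 = 53.
Best is crate G, crate H, crate E, and crate D with total value 54.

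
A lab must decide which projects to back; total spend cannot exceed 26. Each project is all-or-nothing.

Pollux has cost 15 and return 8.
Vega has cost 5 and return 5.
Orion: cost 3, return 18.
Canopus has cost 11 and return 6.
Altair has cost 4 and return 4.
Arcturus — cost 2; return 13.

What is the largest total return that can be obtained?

Take Vega, Orion, Canopus, Altair, and Arcturus: cost 5 + 3 + 11 + 4 + 2 = 25 ≤ 26, return 5 + 18 + 6 + 4 + 13 = 46.
No other feasible combination does better.

46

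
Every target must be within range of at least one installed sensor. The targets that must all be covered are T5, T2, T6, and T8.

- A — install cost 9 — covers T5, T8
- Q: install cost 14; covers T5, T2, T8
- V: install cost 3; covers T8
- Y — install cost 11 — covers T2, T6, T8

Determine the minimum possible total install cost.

This is a weighted set-cover instance.
The greedy cost-per-new-target heuristic would pick V, Y, and A for 23, but a cheaper cover exists.
Choose A and Y: together they cover T5, T2, T6, T8 — every target.
Total install cost: 9 + 11 = 20.
No cover costs less than 20.

20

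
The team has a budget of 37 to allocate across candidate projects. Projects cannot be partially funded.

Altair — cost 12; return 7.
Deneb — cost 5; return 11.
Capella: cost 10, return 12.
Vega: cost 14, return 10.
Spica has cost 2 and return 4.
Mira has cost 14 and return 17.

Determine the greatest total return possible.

44

Allowing fractional choices, the relaxed optimum would be about 48.3, but projects are indivisible.
Deneb + Vega + Spica + Mira: cost 5 + 14 + 2 + 14 = 35 ≤ 37, return 11 + 10 + 4 + 17 = 42.
Deneb + Capella + Spica + Mira: cost 5 + 10 + 2 + 14 = 31 ≤ 37, return 11 + 12 + 4 + 17 = 44.
Best is Deneb, Capella, Spica, and Mira with total return 44.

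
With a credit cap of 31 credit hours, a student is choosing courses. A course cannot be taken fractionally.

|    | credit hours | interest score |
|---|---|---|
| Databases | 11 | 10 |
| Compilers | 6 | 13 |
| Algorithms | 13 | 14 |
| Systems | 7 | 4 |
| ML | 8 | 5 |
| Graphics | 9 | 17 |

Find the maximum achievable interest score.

44

This is a 0-1 knapsack instance.
Allowing fractional choices, the relaxed optimum would be about 46.7, but courses are indivisible.
Databases + Compilers + Graphics: credit hours 11 + 6 + 9 = 26 ≤ 31, interest score 10 + 13 + 17 = 40.
Compilers + Algorithms + Graphics: credit hours 6 + 13 + 9 = 28 ≤ 31, interest score 13 + 14 + 17 = 44.
Compilers + Systems + ML + Graphics: credit hours 6 + 7 + 8 + 9 = 30 ≤ 31, interest score 13 + 4 + 5 + 17 = 39.
Best is Compilers, Algorithms, and Graphics with total interest score 44.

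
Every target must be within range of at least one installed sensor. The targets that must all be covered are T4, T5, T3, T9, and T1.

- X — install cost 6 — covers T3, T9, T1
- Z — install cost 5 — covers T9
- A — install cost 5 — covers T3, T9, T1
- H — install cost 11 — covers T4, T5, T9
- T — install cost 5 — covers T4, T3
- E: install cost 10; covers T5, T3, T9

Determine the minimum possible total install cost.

16

This is a weighted set-cover instance.
Choose A and H: together they cover T4, T5, T3, T9, T1 — every target.
Total install cost: 5 + 11 = 16.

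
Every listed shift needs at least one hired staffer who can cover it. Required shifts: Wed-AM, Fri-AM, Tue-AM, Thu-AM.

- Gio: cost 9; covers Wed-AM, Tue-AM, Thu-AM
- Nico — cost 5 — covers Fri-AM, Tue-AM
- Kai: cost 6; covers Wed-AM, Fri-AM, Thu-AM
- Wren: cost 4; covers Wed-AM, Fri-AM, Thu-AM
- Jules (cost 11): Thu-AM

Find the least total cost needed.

9

Choose Nico and Wren: together they cover Wed-AM, Fri-AM, Tue-AM, Thu-AM — every shift.
Total cost: 5 + 4 = 9.
No cover costs less than 9.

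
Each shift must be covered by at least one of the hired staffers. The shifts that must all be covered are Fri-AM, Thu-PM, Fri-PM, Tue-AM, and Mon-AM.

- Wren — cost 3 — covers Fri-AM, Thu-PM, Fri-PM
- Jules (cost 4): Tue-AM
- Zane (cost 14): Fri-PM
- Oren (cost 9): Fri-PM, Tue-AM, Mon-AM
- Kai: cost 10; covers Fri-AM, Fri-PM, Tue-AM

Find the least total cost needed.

12

This is a weighted set-cover instance.
Choose Wren and Oren: together they cover Fri-AM, Thu-PM, Fri-PM, Tue-AM, Mon-AM — every shift.
Total cost: 3 + 9 = 12.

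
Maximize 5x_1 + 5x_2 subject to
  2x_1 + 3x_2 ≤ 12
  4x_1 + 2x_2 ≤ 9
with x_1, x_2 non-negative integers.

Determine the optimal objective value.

20

The continuous relaxation peaks at (0.375, 3.75) with value 20.62; rounding to a feasible lattice point costs some objective.
(x_1,x_2)=(0,4): 2·0+3·4=12≤12, 4·0+2·4=8≤9, objective 20.
(x_1,x_2)=(1,2): 2·1+3·2=8≤12, 4·1+2·2=8≤9, objective 15.
(x_1,x_2)=(0,3): 2·0+3·3=9≤12, 4·0+2·3=6≤9, objective 15.
No feasible integer point exceeds 20.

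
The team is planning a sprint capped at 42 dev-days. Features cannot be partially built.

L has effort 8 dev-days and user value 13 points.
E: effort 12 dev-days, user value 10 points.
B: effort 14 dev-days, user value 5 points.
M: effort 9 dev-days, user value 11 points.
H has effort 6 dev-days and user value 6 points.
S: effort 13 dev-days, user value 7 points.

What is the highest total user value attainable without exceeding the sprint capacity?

Take L, E, M, and S: effort 8 + 12 + 9 + 13 = 42 ≤ 42, user value 13 + 10 + 11 + 7 = 41.
No other feasible combination does better.

41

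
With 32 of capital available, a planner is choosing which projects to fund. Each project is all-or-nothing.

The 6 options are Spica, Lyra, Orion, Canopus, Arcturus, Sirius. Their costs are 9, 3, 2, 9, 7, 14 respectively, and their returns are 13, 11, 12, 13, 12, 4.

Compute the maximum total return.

Allowing fractional choices, the relaxed optimum would be about 61.6, but projects are indivisible.
Spica + Orion + Canopus + Arcturus: cost 9 + 2 + 9 + 7 = 27 ≤ 32, return 13 + 12 + 13 + 12 = 50.
Spica + Lyra + Orion + Canopus: cost 9 + 3 + 2 + 9 = 23 ≤ 32, return 13 + 11 + 12 + 13 = 49.
Spica + Lyra + Orion + Canopus + Arcturus: cost 9 + 3 + 2 + 9 + 7 = 30 ≤ 32, return 13 + 11 + 12 + 13 + 12 = 61.
Best is Spica, Lyra, Orion, Canopus, and Arcturus with total return 61.

61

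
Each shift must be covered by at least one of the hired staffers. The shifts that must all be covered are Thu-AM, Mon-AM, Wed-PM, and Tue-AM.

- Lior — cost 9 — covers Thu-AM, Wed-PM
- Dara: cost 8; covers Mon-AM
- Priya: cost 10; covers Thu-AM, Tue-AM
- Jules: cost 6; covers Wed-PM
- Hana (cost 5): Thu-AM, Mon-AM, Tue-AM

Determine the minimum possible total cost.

Choose Jules and Hana: together they cover Thu-AM, Mon-AM, Wed-PM, Tue-AM — every shift.
Total cost: 6 + 5 = 11.
No cover costs less than 11.

11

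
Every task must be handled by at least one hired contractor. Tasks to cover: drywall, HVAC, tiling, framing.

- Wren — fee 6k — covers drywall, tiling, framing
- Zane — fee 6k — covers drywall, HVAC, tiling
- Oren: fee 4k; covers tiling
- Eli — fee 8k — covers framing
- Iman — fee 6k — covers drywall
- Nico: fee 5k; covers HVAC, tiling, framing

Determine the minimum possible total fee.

11

This is a weighted set-cover instance.
Choose Wren and Nico: together they cover drywall, HVAC, tiling, framing — every task.
Total fee: 6 + 5 = 11.
No cover costs less than 11.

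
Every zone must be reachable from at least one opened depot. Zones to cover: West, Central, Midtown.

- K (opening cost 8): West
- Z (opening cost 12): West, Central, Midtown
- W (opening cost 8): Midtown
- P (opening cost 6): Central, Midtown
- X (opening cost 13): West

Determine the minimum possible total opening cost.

12

The greedy cost-per-new-zone heuristic would pick P and K for 14, but a cheaper cover exists.
Z alone covers West, Central, Midtown — every zone.
Total opening cost: 12.
No cover costs less than 12.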